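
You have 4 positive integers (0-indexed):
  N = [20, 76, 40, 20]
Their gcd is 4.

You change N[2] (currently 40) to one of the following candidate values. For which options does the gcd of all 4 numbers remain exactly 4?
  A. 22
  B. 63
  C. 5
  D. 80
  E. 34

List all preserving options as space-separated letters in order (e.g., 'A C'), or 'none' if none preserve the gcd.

Answer: D

Derivation:
Old gcd = 4; gcd of others (without N[2]) = 4
New gcd for candidate v: gcd(4, v). Preserves old gcd iff gcd(4, v) = 4.
  Option A: v=22, gcd(4,22)=2 -> changes
  Option B: v=63, gcd(4,63)=1 -> changes
  Option C: v=5, gcd(4,5)=1 -> changes
  Option D: v=80, gcd(4,80)=4 -> preserves
  Option E: v=34, gcd(4,34)=2 -> changes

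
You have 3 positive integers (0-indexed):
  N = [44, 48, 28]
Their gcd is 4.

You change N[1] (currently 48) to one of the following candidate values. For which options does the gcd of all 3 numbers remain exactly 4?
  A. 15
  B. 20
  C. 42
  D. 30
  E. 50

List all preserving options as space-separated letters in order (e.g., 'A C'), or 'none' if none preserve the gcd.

Answer: B

Derivation:
Old gcd = 4; gcd of others (without N[1]) = 4
New gcd for candidate v: gcd(4, v). Preserves old gcd iff gcd(4, v) = 4.
  Option A: v=15, gcd(4,15)=1 -> changes
  Option B: v=20, gcd(4,20)=4 -> preserves
  Option C: v=42, gcd(4,42)=2 -> changes
  Option D: v=30, gcd(4,30)=2 -> changes
  Option E: v=50, gcd(4,50)=2 -> changes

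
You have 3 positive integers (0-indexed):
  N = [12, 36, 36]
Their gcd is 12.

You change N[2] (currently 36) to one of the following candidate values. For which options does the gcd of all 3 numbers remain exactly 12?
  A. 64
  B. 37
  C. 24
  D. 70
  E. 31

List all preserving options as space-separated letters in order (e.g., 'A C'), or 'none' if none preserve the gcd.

Answer: C

Derivation:
Old gcd = 12; gcd of others (without N[2]) = 12
New gcd for candidate v: gcd(12, v). Preserves old gcd iff gcd(12, v) = 12.
  Option A: v=64, gcd(12,64)=4 -> changes
  Option B: v=37, gcd(12,37)=1 -> changes
  Option C: v=24, gcd(12,24)=12 -> preserves
  Option D: v=70, gcd(12,70)=2 -> changes
  Option E: v=31, gcd(12,31)=1 -> changes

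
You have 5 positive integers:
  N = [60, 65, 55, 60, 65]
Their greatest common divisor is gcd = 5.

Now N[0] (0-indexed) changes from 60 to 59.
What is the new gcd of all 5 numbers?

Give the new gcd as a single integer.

Numbers: [60, 65, 55, 60, 65], gcd = 5
Change: index 0, 60 -> 59
gcd of the OTHER numbers (without index 0): gcd([65, 55, 60, 65]) = 5
New gcd = gcd(g_others, new_val) = gcd(5, 59) = 1

Answer: 1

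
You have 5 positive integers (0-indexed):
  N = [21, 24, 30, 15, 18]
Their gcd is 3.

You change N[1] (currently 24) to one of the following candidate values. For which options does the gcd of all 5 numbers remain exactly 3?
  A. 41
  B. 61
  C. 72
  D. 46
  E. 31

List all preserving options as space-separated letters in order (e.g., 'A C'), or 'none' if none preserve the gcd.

Answer: C

Derivation:
Old gcd = 3; gcd of others (without N[1]) = 3
New gcd for candidate v: gcd(3, v). Preserves old gcd iff gcd(3, v) = 3.
  Option A: v=41, gcd(3,41)=1 -> changes
  Option B: v=61, gcd(3,61)=1 -> changes
  Option C: v=72, gcd(3,72)=3 -> preserves
  Option D: v=46, gcd(3,46)=1 -> changes
  Option E: v=31, gcd(3,31)=1 -> changes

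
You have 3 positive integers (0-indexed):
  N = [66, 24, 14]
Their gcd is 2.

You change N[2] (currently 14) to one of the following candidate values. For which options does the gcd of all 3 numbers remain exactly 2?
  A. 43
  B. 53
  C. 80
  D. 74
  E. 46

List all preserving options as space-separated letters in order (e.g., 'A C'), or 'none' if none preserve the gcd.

Answer: C D E

Derivation:
Old gcd = 2; gcd of others (without N[2]) = 6
New gcd for candidate v: gcd(6, v). Preserves old gcd iff gcd(6, v) = 2.
  Option A: v=43, gcd(6,43)=1 -> changes
  Option B: v=53, gcd(6,53)=1 -> changes
  Option C: v=80, gcd(6,80)=2 -> preserves
  Option D: v=74, gcd(6,74)=2 -> preserves
  Option E: v=46, gcd(6,46)=2 -> preserves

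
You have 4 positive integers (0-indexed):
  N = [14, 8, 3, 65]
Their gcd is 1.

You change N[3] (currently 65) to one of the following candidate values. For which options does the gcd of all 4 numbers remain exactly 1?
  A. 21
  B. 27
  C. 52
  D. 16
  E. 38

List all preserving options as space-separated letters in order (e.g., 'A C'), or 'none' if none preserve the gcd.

Old gcd = 1; gcd of others (without N[3]) = 1
New gcd for candidate v: gcd(1, v). Preserves old gcd iff gcd(1, v) = 1.
  Option A: v=21, gcd(1,21)=1 -> preserves
  Option B: v=27, gcd(1,27)=1 -> preserves
  Option C: v=52, gcd(1,52)=1 -> preserves
  Option D: v=16, gcd(1,16)=1 -> preserves
  Option E: v=38, gcd(1,38)=1 -> preserves

Answer: A B C D E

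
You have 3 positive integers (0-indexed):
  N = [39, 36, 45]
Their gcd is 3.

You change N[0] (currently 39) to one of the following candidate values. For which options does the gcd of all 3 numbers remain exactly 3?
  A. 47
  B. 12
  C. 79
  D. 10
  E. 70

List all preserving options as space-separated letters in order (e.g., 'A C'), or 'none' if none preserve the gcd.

Answer: B

Derivation:
Old gcd = 3; gcd of others (without N[0]) = 9
New gcd for candidate v: gcd(9, v). Preserves old gcd iff gcd(9, v) = 3.
  Option A: v=47, gcd(9,47)=1 -> changes
  Option B: v=12, gcd(9,12)=3 -> preserves
  Option C: v=79, gcd(9,79)=1 -> changes
  Option D: v=10, gcd(9,10)=1 -> changes
  Option E: v=70, gcd(9,70)=1 -> changes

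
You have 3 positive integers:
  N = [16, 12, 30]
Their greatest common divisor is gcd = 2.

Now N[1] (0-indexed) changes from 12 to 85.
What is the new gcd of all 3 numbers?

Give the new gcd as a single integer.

Answer: 1

Derivation:
Numbers: [16, 12, 30], gcd = 2
Change: index 1, 12 -> 85
gcd of the OTHER numbers (without index 1): gcd([16, 30]) = 2
New gcd = gcd(g_others, new_val) = gcd(2, 85) = 1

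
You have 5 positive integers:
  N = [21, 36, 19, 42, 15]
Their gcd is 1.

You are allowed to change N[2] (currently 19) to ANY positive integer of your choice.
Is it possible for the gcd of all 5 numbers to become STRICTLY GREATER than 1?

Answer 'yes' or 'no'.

Current gcd = 1
gcd of all OTHER numbers (without N[2]=19): gcd([21, 36, 42, 15]) = 3
The new gcd after any change is gcd(3, new_value).
This can be at most 3.
Since 3 > old gcd 1, the gcd CAN increase (e.g., set N[2] = 3).

Answer: yes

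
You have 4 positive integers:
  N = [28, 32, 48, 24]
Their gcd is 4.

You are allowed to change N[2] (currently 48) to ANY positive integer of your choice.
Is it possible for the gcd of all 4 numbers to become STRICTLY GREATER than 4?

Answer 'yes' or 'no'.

Current gcd = 4
gcd of all OTHER numbers (without N[2]=48): gcd([28, 32, 24]) = 4
The new gcd after any change is gcd(4, new_value).
This can be at most 4.
Since 4 = old gcd 4, the gcd can only stay the same or decrease.

Answer: no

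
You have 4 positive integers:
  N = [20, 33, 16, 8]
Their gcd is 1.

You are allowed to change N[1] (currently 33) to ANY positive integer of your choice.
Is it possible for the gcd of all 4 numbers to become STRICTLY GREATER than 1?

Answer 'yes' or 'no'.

Answer: yes

Derivation:
Current gcd = 1
gcd of all OTHER numbers (without N[1]=33): gcd([20, 16, 8]) = 4
The new gcd after any change is gcd(4, new_value).
This can be at most 4.
Since 4 > old gcd 1, the gcd CAN increase (e.g., set N[1] = 4).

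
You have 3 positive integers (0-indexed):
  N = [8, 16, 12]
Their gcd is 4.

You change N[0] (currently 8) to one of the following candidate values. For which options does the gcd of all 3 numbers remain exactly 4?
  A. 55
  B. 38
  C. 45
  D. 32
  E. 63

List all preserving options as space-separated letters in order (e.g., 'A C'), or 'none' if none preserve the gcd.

Old gcd = 4; gcd of others (without N[0]) = 4
New gcd for candidate v: gcd(4, v). Preserves old gcd iff gcd(4, v) = 4.
  Option A: v=55, gcd(4,55)=1 -> changes
  Option B: v=38, gcd(4,38)=2 -> changes
  Option C: v=45, gcd(4,45)=1 -> changes
  Option D: v=32, gcd(4,32)=4 -> preserves
  Option E: v=63, gcd(4,63)=1 -> changes

Answer: D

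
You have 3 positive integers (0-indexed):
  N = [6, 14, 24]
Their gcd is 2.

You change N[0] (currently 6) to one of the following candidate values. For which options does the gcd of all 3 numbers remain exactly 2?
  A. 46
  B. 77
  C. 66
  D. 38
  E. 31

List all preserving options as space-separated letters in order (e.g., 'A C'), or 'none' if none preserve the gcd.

Old gcd = 2; gcd of others (without N[0]) = 2
New gcd for candidate v: gcd(2, v). Preserves old gcd iff gcd(2, v) = 2.
  Option A: v=46, gcd(2,46)=2 -> preserves
  Option B: v=77, gcd(2,77)=1 -> changes
  Option C: v=66, gcd(2,66)=2 -> preserves
  Option D: v=38, gcd(2,38)=2 -> preserves
  Option E: v=31, gcd(2,31)=1 -> changes

Answer: A C D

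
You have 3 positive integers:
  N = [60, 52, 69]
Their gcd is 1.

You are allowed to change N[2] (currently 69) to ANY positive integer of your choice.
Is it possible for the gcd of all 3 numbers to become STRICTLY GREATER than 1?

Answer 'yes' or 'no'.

Answer: yes

Derivation:
Current gcd = 1
gcd of all OTHER numbers (without N[2]=69): gcd([60, 52]) = 4
The new gcd after any change is gcd(4, new_value).
This can be at most 4.
Since 4 > old gcd 1, the gcd CAN increase (e.g., set N[2] = 4).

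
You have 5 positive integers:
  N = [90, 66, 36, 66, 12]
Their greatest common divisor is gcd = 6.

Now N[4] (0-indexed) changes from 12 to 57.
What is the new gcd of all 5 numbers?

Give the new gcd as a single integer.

Answer: 3

Derivation:
Numbers: [90, 66, 36, 66, 12], gcd = 6
Change: index 4, 12 -> 57
gcd of the OTHER numbers (without index 4): gcd([90, 66, 36, 66]) = 6
New gcd = gcd(g_others, new_val) = gcd(6, 57) = 3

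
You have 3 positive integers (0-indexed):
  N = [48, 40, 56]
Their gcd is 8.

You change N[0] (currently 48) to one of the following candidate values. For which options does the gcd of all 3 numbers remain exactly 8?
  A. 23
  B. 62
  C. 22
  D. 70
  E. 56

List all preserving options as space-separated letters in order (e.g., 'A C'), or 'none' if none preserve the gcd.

Old gcd = 8; gcd of others (without N[0]) = 8
New gcd for candidate v: gcd(8, v). Preserves old gcd iff gcd(8, v) = 8.
  Option A: v=23, gcd(8,23)=1 -> changes
  Option B: v=62, gcd(8,62)=2 -> changes
  Option C: v=22, gcd(8,22)=2 -> changes
  Option D: v=70, gcd(8,70)=2 -> changes
  Option E: v=56, gcd(8,56)=8 -> preserves

Answer: E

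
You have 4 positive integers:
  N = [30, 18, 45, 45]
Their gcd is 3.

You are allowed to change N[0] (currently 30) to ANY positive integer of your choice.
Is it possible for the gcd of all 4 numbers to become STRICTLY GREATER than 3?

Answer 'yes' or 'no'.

Current gcd = 3
gcd of all OTHER numbers (without N[0]=30): gcd([18, 45, 45]) = 9
The new gcd after any change is gcd(9, new_value).
This can be at most 9.
Since 9 > old gcd 3, the gcd CAN increase (e.g., set N[0] = 9).

Answer: yes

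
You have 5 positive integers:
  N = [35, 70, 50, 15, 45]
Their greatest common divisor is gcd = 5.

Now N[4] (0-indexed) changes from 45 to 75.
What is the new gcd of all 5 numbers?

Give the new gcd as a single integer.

Answer: 5

Derivation:
Numbers: [35, 70, 50, 15, 45], gcd = 5
Change: index 4, 45 -> 75
gcd of the OTHER numbers (without index 4): gcd([35, 70, 50, 15]) = 5
New gcd = gcd(g_others, new_val) = gcd(5, 75) = 5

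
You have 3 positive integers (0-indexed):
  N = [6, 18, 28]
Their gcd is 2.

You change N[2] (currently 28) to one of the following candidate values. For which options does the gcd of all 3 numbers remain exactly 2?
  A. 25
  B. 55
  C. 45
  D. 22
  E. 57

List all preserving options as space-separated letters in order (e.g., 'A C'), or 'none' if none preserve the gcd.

Old gcd = 2; gcd of others (without N[2]) = 6
New gcd for candidate v: gcd(6, v). Preserves old gcd iff gcd(6, v) = 2.
  Option A: v=25, gcd(6,25)=1 -> changes
  Option B: v=55, gcd(6,55)=1 -> changes
  Option C: v=45, gcd(6,45)=3 -> changes
  Option D: v=22, gcd(6,22)=2 -> preserves
  Option E: v=57, gcd(6,57)=3 -> changes

Answer: D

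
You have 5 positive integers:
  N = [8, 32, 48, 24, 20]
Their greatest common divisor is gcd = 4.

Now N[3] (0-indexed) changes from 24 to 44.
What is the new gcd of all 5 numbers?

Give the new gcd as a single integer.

Numbers: [8, 32, 48, 24, 20], gcd = 4
Change: index 3, 24 -> 44
gcd of the OTHER numbers (without index 3): gcd([8, 32, 48, 20]) = 4
New gcd = gcd(g_others, new_val) = gcd(4, 44) = 4

Answer: 4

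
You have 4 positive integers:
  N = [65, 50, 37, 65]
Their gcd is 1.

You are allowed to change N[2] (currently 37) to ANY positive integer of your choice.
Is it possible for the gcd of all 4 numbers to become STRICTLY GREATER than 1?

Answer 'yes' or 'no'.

Current gcd = 1
gcd of all OTHER numbers (without N[2]=37): gcd([65, 50, 65]) = 5
The new gcd after any change is gcd(5, new_value).
This can be at most 5.
Since 5 > old gcd 1, the gcd CAN increase (e.g., set N[2] = 5).

Answer: yes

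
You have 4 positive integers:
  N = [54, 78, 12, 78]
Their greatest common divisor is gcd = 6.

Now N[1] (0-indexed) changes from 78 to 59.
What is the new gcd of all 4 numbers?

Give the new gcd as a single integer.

Numbers: [54, 78, 12, 78], gcd = 6
Change: index 1, 78 -> 59
gcd of the OTHER numbers (without index 1): gcd([54, 12, 78]) = 6
New gcd = gcd(g_others, new_val) = gcd(6, 59) = 1

Answer: 1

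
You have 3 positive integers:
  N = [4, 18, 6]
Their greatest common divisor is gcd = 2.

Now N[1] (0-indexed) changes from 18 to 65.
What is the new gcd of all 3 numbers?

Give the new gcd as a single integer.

Answer: 1

Derivation:
Numbers: [4, 18, 6], gcd = 2
Change: index 1, 18 -> 65
gcd of the OTHER numbers (without index 1): gcd([4, 6]) = 2
New gcd = gcd(g_others, new_val) = gcd(2, 65) = 1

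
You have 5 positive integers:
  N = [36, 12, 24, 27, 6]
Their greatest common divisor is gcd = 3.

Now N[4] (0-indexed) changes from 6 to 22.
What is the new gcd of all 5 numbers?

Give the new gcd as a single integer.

Numbers: [36, 12, 24, 27, 6], gcd = 3
Change: index 4, 6 -> 22
gcd of the OTHER numbers (without index 4): gcd([36, 12, 24, 27]) = 3
New gcd = gcd(g_others, new_val) = gcd(3, 22) = 1

Answer: 1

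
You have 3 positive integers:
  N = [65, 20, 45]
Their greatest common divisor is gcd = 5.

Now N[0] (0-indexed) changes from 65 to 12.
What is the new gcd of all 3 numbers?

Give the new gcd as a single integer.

Numbers: [65, 20, 45], gcd = 5
Change: index 0, 65 -> 12
gcd of the OTHER numbers (without index 0): gcd([20, 45]) = 5
New gcd = gcd(g_others, new_val) = gcd(5, 12) = 1

Answer: 1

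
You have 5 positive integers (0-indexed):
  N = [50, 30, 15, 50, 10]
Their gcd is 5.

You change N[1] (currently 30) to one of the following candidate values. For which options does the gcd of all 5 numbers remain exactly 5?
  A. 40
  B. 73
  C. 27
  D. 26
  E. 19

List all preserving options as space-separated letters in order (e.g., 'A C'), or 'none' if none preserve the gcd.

Old gcd = 5; gcd of others (without N[1]) = 5
New gcd for candidate v: gcd(5, v). Preserves old gcd iff gcd(5, v) = 5.
  Option A: v=40, gcd(5,40)=5 -> preserves
  Option B: v=73, gcd(5,73)=1 -> changes
  Option C: v=27, gcd(5,27)=1 -> changes
  Option D: v=26, gcd(5,26)=1 -> changes
  Option E: v=19, gcd(5,19)=1 -> changes

Answer: A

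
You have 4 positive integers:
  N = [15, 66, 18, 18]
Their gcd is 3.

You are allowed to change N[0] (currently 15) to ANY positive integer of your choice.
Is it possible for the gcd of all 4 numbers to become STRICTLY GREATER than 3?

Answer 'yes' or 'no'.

Answer: yes

Derivation:
Current gcd = 3
gcd of all OTHER numbers (without N[0]=15): gcd([66, 18, 18]) = 6
The new gcd after any change is gcd(6, new_value).
This can be at most 6.
Since 6 > old gcd 3, the gcd CAN increase (e.g., set N[0] = 6).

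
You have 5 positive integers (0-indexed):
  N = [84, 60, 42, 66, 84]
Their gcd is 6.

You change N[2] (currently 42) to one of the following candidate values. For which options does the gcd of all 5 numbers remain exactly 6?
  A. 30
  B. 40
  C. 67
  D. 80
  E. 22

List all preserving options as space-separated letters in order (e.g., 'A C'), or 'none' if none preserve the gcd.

Old gcd = 6; gcd of others (without N[2]) = 6
New gcd for candidate v: gcd(6, v). Preserves old gcd iff gcd(6, v) = 6.
  Option A: v=30, gcd(6,30)=6 -> preserves
  Option B: v=40, gcd(6,40)=2 -> changes
  Option C: v=67, gcd(6,67)=1 -> changes
  Option D: v=80, gcd(6,80)=2 -> changes
  Option E: v=22, gcd(6,22)=2 -> changes

Answer: A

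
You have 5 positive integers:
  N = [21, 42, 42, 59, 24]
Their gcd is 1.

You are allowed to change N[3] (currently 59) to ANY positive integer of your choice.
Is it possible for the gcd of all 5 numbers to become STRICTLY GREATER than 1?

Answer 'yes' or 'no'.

Current gcd = 1
gcd of all OTHER numbers (without N[3]=59): gcd([21, 42, 42, 24]) = 3
The new gcd after any change is gcd(3, new_value).
This can be at most 3.
Since 3 > old gcd 1, the gcd CAN increase (e.g., set N[3] = 3).

Answer: yes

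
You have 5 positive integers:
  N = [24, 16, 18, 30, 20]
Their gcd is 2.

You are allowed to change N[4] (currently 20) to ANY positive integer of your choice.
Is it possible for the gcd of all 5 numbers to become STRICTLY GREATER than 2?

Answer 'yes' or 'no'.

Current gcd = 2
gcd of all OTHER numbers (without N[4]=20): gcd([24, 16, 18, 30]) = 2
The new gcd after any change is gcd(2, new_value).
This can be at most 2.
Since 2 = old gcd 2, the gcd can only stay the same or decrease.

Answer: no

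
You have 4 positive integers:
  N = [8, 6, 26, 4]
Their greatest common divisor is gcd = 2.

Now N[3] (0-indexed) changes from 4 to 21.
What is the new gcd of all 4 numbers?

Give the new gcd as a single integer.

Numbers: [8, 6, 26, 4], gcd = 2
Change: index 3, 4 -> 21
gcd of the OTHER numbers (without index 3): gcd([8, 6, 26]) = 2
New gcd = gcd(g_others, new_val) = gcd(2, 21) = 1

Answer: 1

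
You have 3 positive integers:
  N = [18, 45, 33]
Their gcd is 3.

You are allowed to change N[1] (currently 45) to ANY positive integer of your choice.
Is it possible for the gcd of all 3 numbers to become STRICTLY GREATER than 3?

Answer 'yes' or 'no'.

Current gcd = 3
gcd of all OTHER numbers (without N[1]=45): gcd([18, 33]) = 3
The new gcd after any change is gcd(3, new_value).
This can be at most 3.
Since 3 = old gcd 3, the gcd can only stay the same or decrease.

Answer: no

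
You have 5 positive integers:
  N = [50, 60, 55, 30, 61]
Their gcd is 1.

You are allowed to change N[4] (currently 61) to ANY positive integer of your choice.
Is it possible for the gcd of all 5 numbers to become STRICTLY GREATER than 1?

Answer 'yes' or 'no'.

Answer: yes

Derivation:
Current gcd = 1
gcd of all OTHER numbers (without N[4]=61): gcd([50, 60, 55, 30]) = 5
The new gcd after any change is gcd(5, new_value).
This can be at most 5.
Since 5 > old gcd 1, the gcd CAN increase (e.g., set N[4] = 5).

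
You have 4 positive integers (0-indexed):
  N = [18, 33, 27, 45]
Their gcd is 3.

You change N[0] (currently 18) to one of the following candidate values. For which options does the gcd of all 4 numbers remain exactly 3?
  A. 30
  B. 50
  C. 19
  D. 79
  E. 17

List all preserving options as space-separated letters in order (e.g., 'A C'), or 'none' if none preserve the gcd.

Old gcd = 3; gcd of others (without N[0]) = 3
New gcd for candidate v: gcd(3, v). Preserves old gcd iff gcd(3, v) = 3.
  Option A: v=30, gcd(3,30)=3 -> preserves
  Option B: v=50, gcd(3,50)=1 -> changes
  Option C: v=19, gcd(3,19)=1 -> changes
  Option D: v=79, gcd(3,79)=1 -> changes
  Option E: v=17, gcd(3,17)=1 -> changes

Answer: A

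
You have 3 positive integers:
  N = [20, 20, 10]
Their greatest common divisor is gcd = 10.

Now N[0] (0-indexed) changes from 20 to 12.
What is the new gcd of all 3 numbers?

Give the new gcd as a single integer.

Answer: 2

Derivation:
Numbers: [20, 20, 10], gcd = 10
Change: index 0, 20 -> 12
gcd of the OTHER numbers (without index 0): gcd([20, 10]) = 10
New gcd = gcd(g_others, new_val) = gcd(10, 12) = 2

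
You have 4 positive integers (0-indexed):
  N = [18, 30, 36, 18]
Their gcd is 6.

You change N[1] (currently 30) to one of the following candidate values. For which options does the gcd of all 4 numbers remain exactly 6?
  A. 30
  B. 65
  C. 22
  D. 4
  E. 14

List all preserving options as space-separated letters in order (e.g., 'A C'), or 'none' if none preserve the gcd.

Old gcd = 6; gcd of others (without N[1]) = 18
New gcd for candidate v: gcd(18, v). Preserves old gcd iff gcd(18, v) = 6.
  Option A: v=30, gcd(18,30)=6 -> preserves
  Option B: v=65, gcd(18,65)=1 -> changes
  Option C: v=22, gcd(18,22)=2 -> changes
  Option D: v=4, gcd(18,4)=2 -> changes
  Option E: v=14, gcd(18,14)=2 -> changes

Answer: A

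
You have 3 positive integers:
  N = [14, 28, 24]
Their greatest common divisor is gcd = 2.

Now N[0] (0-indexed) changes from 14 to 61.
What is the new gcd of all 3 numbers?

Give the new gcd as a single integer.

Answer: 1

Derivation:
Numbers: [14, 28, 24], gcd = 2
Change: index 0, 14 -> 61
gcd of the OTHER numbers (without index 0): gcd([28, 24]) = 4
New gcd = gcd(g_others, new_val) = gcd(4, 61) = 1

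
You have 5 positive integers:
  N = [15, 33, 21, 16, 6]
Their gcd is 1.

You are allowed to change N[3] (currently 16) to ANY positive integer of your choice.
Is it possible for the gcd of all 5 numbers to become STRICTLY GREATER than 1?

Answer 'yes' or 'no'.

Current gcd = 1
gcd of all OTHER numbers (without N[3]=16): gcd([15, 33, 21, 6]) = 3
The new gcd after any change is gcd(3, new_value).
This can be at most 3.
Since 3 > old gcd 1, the gcd CAN increase (e.g., set N[3] = 3).

Answer: yes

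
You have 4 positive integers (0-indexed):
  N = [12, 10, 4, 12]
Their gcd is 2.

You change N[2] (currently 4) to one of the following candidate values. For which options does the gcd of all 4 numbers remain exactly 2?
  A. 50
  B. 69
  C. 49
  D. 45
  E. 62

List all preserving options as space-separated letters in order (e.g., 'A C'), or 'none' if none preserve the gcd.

Answer: A E

Derivation:
Old gcd = 2; gcd of others (without N[2]) = 2
New gcd for candidate v: gcd(2, v). Preserves old gcd iff gcd(2, v) = 2.
  Option A: v=50, gcd(2,50)=2 -> preserves
  Option B: v=69, gcd(2,69)=1 -> changes
  Option C: v=49, gcd(2,49)=1 -> changes
  Option D: v=45, gcd(2,45)=1 -> changes
  Option E: v=62, gcd(2,62)=2 -> preserves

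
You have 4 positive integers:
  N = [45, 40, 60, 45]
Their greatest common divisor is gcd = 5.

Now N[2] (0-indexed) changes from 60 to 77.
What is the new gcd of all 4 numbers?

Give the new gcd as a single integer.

Answer: 1

Derivation:
Numbers: [45, 40, 60, 45], gcd = 5
Change: index 2, 60 -> 77
gcd of the OTHER numbers (without index 2): gcd([45, 40, 45]) = 5
New gcd = gcd(g_others, new_val) = gcd(5, 77) = 1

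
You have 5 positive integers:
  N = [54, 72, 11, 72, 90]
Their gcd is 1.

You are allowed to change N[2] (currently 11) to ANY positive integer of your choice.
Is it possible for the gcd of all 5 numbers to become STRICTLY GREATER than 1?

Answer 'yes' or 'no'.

Current gcd = 1
gcd of all OTHER numbers (without N[2]=11): gcd([54, 72, 72, 90]) = 18
The new gcd after any change is gcd(18, new_value).
This can be at most 18.
Since 18 > old gcd 1, the gcd CAN increase (e.g., set N[2] = 18).

Answer: yes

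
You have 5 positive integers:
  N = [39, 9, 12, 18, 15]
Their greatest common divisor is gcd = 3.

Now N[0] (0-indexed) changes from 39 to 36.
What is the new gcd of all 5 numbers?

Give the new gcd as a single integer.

Answer: 3

Derivation:
Numbers: [39, 9, 12, 18, 15], gcd = 3
Change: index 0, 39 -> 36
gcd of the OTHER numbers (without index 0): gcd([9, 12, 18, 15]) = 3
New gcd = gcd(g_others, new_val) = gcd(3, 36) = 3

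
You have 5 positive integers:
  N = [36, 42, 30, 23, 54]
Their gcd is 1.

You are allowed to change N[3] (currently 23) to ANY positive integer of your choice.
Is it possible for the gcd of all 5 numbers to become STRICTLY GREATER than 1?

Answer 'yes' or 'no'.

Current gcd = 1
gcd of all OTHER numbers (without N[3]=23): gcd([36, 42, 30, 54]) = 6
The new gcd after any change is gcd(6, new_value).
This can be at most 6.
Since 6 > old gcd 1, the gcd CAN increase (e.g., set N[3] = 6).

Answer: yes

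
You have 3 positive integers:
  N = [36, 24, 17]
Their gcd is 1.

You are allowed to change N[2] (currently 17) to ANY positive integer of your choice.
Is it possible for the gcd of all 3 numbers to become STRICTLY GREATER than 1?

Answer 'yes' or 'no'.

Current gcd = 1
gcd of all OTHER numbers (without N[2]=17): gcd([36, 24]) = 12
The new gcd after any change is gcd(12, new_value).
This can be at most 12.
Since 12 > old gcd 1, the gcd CAN increase (e.g., set N[2] = 12).

Answer: yes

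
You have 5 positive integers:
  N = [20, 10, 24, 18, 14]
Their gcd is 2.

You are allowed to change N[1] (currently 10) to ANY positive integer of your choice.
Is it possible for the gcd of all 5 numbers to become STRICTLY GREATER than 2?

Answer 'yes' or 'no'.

Answer: no

Derivation:
Current gcd = 2
gcd of all OTHER numbers (without N[1]=10): gcd([20, 24, 18, 14]) = 2
The new gcd after any change is gcd(2, new_value).
This can be at most 2.
Since 2 = old gcd 2, the gcd can only stay the same or decrease.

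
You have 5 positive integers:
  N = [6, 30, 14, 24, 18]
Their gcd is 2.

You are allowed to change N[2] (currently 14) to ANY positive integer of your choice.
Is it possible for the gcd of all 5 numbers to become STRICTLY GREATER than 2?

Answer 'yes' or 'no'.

Answer: yes

Derivation:
Current gcd = 2
gcd of all OTHER numbers (without N[2]=14): gcd([6, 30, 24, 18]) = 6
The new gcd after any change is gcd(6, new_value).
This can be at most 6.
Since 6 > old gcd 2, the gcd CAN increase (e.g., set N[2] = 6).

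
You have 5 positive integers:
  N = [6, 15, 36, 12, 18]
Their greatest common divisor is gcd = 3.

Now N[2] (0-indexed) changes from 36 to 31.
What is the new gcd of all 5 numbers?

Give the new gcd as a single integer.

Numbers: [6, 15, 36, 12, 18], gcd = 3
Change: index 2, 36 -> 31
gcd of the OTHER numbers (without index 2): gcd([6, 15, 12, 18]) = 3
New gcd = gcd(g_others, new_val) = gcd(3, 31) = 1

Answer: 1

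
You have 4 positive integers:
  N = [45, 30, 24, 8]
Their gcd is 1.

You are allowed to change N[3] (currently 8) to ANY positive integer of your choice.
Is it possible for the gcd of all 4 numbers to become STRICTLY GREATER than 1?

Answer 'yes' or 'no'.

Current gcd = 1
gcd of all OTHER numbers (without N[3]=8): gcd([45, 30, 24]) = 3
The new gcd after any change is gcd(3, new_value).
This can be at most 3.
Since 3 > old gcd 1, the gcd CAN increase (e.g., set N[3] = 3).

Answer: yes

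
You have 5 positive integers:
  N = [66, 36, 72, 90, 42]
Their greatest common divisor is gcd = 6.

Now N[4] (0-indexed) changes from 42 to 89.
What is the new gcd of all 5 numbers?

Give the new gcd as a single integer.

Answer: 1

Derivation:
Numbers: [66, 36, 72, 90, 42], gcd = 6
Change: index 4, 42 -> 89
gcd of the OTHER numbers (without index 4): gcd([66, 36, 72, 90]) = 6
New gcd = gcd(g_others, new_val) = gcd(6, 89) = 1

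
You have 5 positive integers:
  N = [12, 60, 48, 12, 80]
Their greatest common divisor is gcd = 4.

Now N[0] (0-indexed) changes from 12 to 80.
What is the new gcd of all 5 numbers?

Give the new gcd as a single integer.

Answer: 4

Derivation:
Numbers: [12, 60, 48, 12, 80], gcd = 4
Change: index 0, 12 -> 80
gcd of the OTHER numbers (without index 0): gcd([60, 48, 12, 80]) = 4
New gcd = gcd(g_others, new_val) = gcd(4, 80) = 4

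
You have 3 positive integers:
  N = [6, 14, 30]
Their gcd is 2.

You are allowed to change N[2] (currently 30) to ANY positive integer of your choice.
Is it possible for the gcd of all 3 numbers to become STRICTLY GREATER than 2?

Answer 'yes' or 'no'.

Answer: no

Derivation:
Current gcd = 2
gcd of all OTHER numbers (without N[2]=30): gcd([6, 14]) = 2
The new gcd after any change is gcd(2, new_value).
This can be at most 2.
Since 2 = old gcd 2, the gcd can only stay the same or decrease.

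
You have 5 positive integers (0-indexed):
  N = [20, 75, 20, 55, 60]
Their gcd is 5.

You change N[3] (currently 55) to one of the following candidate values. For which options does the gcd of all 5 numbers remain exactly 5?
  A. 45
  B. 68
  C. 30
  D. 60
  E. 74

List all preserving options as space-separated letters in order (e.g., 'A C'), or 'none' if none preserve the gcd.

Answer: A C D

Derivation:
Old gcd = 5; gcd of others (without N[3]) = 5
New gcd for candidate v: gcd(5, v). Preserves old gcd iff gcd(5, v) = 5.
  Option A: v=45, gcd(5,45)=5 -> preserves
  Option B: v=68, gcd(5,68)=1 -> changes
  Option C: v=30, gcd(5,30)=5 -> preserves
  Option D: v=60, gcd(5,60)=5 -> preserves
  Option E: v=74, gcd(5,74)=1 -> changes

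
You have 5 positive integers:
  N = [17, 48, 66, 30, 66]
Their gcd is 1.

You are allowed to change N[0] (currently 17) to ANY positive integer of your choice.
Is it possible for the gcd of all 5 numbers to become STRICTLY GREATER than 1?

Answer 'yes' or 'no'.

Current gcd = 1
gcd of all OTHER numbers (without N[0]=17): gcd([48, 66, 30, 66]) = 6
The new gcd after any change is gcd(6, new_value).
This can be at most 6.
Since 6 > old gcd 1, the gcd CAN increase (e.g., set N[0] = 6).

Answer: yes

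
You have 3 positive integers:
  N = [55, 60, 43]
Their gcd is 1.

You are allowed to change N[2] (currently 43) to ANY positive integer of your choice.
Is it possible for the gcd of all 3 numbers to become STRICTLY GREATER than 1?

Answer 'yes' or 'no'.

Current gcd = 1
gcd of all OTHER numbers (without N[2]=43): gcd([55, 60]) = 5
The new gcd after any change is gcd(5, new_value).
This can be at most 5.
Since 5 > old gcd 1, the gcd CAN increase (e.g., set N[2] = 5).

Answer: yes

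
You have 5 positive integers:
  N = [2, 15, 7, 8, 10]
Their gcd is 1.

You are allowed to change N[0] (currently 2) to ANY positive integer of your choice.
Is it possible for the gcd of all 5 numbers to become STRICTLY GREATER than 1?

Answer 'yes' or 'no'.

Current gcd = 1
gcd of all OTHER numbers (without N[0]=2): gcd([15, 7, 8, 10]) = 1
The new gcd after any change is gcd(1, new_value).
This can be at most 1.
Since 1 = old gcd 1, the gcd can only stay the same or decrease.

Answer: no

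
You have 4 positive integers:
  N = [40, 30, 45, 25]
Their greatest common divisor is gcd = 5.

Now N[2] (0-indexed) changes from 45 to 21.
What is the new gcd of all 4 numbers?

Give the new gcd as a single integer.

Numbers: [40, 30, 45, 25], gcd = 5
Change: index 2, 45 -> 21
gcd of the OTHER numbers (without index 2): gcd([40, 30, 25]) = 5
New gcd = gcd(g_others, new_val) = gcd(5, 21) = 1

Answer: 1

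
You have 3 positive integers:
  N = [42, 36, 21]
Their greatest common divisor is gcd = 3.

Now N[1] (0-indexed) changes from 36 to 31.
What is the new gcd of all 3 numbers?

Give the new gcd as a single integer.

Numbers: [42, 36, 21], gcd = 3
Change: index 1, 36 -> 31
gcd of the OTHER numbers (without index 1): gcd([42, 21]) = 21
New gcd = gcd(g_others, new_val) = gcd(21, 31) = 1

Answer: 1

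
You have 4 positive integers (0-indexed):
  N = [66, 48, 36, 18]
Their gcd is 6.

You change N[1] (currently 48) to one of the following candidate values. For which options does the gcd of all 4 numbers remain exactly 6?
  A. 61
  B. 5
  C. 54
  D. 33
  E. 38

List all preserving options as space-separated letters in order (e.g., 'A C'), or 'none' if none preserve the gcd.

Answer: C

Derivation:
Old gcd = 6; gcd of others (without N[1]) = 6
New gcd for candidate v: gcd(6, v). Preserves old gcd iff gcd(6, v) = 6.
  Option A: v=61, gcd(6,61)=1 -> changes
  Option B: v=5, gcd(6,5)=1 -> changes
  Option C: v=54, gcd(6,54)=6 -> preserves
  Option D: v=33, gcd(6,33)=3 -> changes
  Option E: v=38, gcd(6,38)=2 -> changes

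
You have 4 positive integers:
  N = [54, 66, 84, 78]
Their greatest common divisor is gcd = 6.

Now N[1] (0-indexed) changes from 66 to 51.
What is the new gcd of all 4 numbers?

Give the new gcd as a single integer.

Numbers: [54, 66, 84, 78], gcd = 6
Change: index 1, 66 -> 51
gcd of the OTHER numbers (without index 1): gcd([54, 84, 78]) = 6
New gcd = gcd(g_others, new_val) = gcd(6, 51) = 3

Answer: 3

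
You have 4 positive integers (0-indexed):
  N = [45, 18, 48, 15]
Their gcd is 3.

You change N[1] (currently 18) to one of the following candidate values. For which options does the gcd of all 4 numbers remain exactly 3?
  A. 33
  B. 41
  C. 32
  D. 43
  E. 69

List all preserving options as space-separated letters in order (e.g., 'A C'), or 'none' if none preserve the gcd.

Answer: A E

Derivation:
Old gcd = 3; gcd of others (without N[1]) = 3
New gcd for candidate v: gcd(3, v). Preserves old gcd iff gcd(3, v) = 3.
  Option A: v=33, gcd(3,33)=3 -> preserves
  Option B: v=41, gcd(3,41)=1 -> changes
  Option C: v=32, gcd(3,32)=1 -> changes
  Option D: v=43, gcd(3,43)=1 -> changes
  Option E: v=69, gcd(3,69)=3 -> preserves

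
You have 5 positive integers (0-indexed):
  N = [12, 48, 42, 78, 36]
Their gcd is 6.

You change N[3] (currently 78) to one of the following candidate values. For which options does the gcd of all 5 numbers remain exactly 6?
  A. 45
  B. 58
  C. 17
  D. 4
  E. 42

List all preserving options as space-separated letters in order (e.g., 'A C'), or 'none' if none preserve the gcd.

Old gcd = 6; gcd of others (without N[3]) = 6
New gcd for candidate v: gcd(6, v). Preserves old gcd iff gcd(6, v) = 6.
  Option A: v=45, gcd(6,45)=3 -> changes
  Option B: v=58, gcd(6,58)=2 -> changes
  Option C: v=17, gcd(6,17)=1 -> changes
  Option D: v=4, gcd(6,4)=2 -> changes
  Option E: v=42, gcd(6,42)=6 -> preserves

Answer: E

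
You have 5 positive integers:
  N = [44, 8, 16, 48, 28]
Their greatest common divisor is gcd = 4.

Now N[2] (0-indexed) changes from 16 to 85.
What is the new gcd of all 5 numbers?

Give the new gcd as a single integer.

Numbers: [44, 8, 16, 48, 28], gcd = 4
Change: index 2, 16 -> 85
gcd of the OTHER numbers (without index 2): gcd([44, 8, 48, 28]) = 4
New gcd = gcd(g_others, new_val) = gcd(4, 85) = 1

Answer: 1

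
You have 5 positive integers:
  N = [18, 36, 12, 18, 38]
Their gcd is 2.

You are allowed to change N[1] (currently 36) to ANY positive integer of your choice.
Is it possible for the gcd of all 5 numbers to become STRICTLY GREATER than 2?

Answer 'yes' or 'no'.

Answer: no

Derivation:
Current gcd = 2
gcd of all OTHER numbers (without N[1]=36): gcd([18, 12, 18, 38]) = 2
The new gcd after any change is gcd(2, new_value).
This can be at most 2.
Since 2 = old gcd 2, the gcd can only stay the same or decrease.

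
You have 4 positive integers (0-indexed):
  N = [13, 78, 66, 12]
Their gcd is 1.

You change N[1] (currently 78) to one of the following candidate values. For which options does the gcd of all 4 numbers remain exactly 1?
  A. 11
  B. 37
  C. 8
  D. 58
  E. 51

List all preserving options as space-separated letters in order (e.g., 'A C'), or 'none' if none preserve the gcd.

Answer: A B C D E

Derivation:
Old gcd = 1; gcd of others (without N[1]) = 1
New gcd for candidate v: gcd(1, v). Preserves old gcd iff gcd(1, v) = 1.
  Option A: v=11, gcd(1,11)=1 -> preserves
  Option B: v=37, gcd(1,37)=1 -> preserves
  Option C: v=8, gcd(1,8)=1 -> preserves
  Option D: v=58, gcd(1,58)=1 -> preserves
  Option E: v=51, gcd(1,51)=1 -> preserves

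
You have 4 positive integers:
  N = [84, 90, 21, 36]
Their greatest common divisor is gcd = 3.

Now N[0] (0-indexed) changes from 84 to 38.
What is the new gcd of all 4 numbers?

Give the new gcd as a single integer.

Numbers: [84, 90, 21, 36], gcd = 3
Change: index 0, 84 -> 38
gcd of the OTHER numbers (without index 0): gcd([90, 21, 36]) = 3
New gcd = gcd(g_others, new_val) = gcd(3, 38) = 1

Answer: 1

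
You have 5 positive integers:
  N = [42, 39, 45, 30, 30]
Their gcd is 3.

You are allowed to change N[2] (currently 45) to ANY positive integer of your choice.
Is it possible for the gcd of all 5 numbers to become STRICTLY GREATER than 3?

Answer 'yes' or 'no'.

Current gcd = 3
gcd of all OTHER numbers (without N[2]=45): gcd([42, 39, 30, 30]) = 3
The new gcd after any change is gcd(3, new_value).
This can be at most 3.
Since 3 = old gcd 3, the gcd can only stay the same or decrease.

Answer: no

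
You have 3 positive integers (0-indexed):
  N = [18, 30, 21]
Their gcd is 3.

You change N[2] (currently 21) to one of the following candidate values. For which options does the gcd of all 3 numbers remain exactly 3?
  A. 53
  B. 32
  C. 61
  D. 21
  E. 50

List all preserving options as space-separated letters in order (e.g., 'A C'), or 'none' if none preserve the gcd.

Answer: D

Derivation:
Old gcd = 3; gcd of others (without N[2]) = 6
New gcd for candidate v: gcd(6, v). Preserves old gcd iff gcd(6, v) = 3.
  Option A: v=53, gcd(6,53)=1 -> changes
  Option B: v=32, gcd(6,32)=2 -> changes
  Option C: v=61, gcd(6,61)=1 -> changes
  Option D: v=21, gcd(6,21)=3 -> preserves
  Option E: v=50, gcd(6,50)=2 -> changes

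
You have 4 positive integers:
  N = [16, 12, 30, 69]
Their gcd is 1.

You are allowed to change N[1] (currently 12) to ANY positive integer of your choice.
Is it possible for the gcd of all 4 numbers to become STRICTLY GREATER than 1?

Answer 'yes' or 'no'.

Current gcd = 1
gcd of all OTHER numbers (without N[1]=12): gcd([16, 30, 69]) = 1
The new gcd after any change is gcd(1, new_value).
This can be at most 1.
Since 1 = old gcd 1, the gcd can only stay the same or decrease.

Answer: no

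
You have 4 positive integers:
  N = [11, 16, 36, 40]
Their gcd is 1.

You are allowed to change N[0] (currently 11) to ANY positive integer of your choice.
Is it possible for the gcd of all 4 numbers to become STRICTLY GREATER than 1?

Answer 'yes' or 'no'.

Answer: yes

Derivation:
Current gcd = 1
gcd of all OTHER numbers (without N[0]=11): gcd([16, 36, 40]) = 4
The new gcd after any change is gcd(4, new_value).
This can be at most 4.
Since 4 > old gcd 1, the gcd CAN increase (e.g., set N[0] = 4).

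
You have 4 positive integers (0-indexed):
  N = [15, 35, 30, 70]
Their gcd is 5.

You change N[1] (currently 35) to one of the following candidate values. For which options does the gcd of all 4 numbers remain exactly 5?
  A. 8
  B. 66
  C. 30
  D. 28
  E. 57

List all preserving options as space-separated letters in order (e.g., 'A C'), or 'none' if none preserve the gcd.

Old gcd = 5; gcd of others (without N[1]) = 5
New gcd for candidate v: gcd(5, v). Preserves old gcd iff gcd(5, v) = 5.
  Option A: v=8, gcd(5,8)=1 -> changes
  Option B: v=66, gcd(5,66)=1 -> changes
  Option C: v=30, gcd(5,30)=5 -> preserves
  Option D: v=28, gcd(5,28)=1 -> changes
  Option E: v=57, gcd(5,57)=1 -> changes

Answer: C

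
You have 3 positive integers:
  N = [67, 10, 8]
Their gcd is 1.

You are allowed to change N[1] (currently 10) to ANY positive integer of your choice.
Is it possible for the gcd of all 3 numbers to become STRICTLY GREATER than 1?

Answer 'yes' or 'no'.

Answer: no

Derivation:
Current gcd = 1
gcd of all OTHER numbers (without N[1]=10): gcd([67, 8]) = 1
The new gcd after any change is gcd(1, new_value).
This can be at most 1.
Since 1 = old gcd 1, the gcd can only stay the same or decrease.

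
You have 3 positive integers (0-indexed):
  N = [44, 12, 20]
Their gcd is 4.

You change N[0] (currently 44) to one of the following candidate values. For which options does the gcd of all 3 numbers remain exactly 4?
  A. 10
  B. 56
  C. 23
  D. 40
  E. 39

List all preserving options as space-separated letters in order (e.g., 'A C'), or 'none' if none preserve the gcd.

Old gcd = 4; gcd of others (without N[0]) = 4
New gcd for candidate v: gcd(4, v). Preserves old gcd iff gcd(4, v) = 4.
  Option A: v=10, gcd(4,10)=2 -> changes
  Option B: v=56, gcd(4,56)=4 -> preserves
  Option C: v=23, gcd(4,23)=1 -> changes
  Option D: v=40, gcd(4,40)=4 -> preserves
  Option E: v=39, gcd(4,39)=1 -> changes

Answer: B D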